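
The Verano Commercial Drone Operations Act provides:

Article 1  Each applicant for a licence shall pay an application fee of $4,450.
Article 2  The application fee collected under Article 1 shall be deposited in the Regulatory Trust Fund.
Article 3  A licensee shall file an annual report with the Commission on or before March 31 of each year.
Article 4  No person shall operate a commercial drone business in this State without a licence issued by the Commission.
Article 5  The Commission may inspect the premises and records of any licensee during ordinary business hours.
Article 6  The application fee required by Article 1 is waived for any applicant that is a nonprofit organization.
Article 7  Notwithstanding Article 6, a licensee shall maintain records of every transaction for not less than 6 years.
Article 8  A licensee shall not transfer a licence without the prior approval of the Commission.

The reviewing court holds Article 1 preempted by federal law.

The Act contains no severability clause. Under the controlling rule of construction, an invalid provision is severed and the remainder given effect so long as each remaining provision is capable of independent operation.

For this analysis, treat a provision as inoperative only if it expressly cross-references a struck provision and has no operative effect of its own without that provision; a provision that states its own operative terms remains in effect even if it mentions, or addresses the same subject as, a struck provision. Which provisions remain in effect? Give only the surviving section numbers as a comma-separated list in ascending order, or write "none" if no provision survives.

3, 4, 5, 7, 8

Article 1 is struck. The whole of Article 2 is the disposition of the application fee, defined by reference to Article 1, so Article 2 cannot stand once Article 1 is removed. Article 6 has no operative effect of its own apart from Article 1 and is therefore inoperative. Article 7 mentions Article 6 but its own obligation stands independently of Article 6, so Article 7 is not affected. Under the stated default rule, only provisions that cannot operate independently fall away; the rest are enforced. Article 3, Article 4, Article 5, Article 7, and Article 8 remain in effect.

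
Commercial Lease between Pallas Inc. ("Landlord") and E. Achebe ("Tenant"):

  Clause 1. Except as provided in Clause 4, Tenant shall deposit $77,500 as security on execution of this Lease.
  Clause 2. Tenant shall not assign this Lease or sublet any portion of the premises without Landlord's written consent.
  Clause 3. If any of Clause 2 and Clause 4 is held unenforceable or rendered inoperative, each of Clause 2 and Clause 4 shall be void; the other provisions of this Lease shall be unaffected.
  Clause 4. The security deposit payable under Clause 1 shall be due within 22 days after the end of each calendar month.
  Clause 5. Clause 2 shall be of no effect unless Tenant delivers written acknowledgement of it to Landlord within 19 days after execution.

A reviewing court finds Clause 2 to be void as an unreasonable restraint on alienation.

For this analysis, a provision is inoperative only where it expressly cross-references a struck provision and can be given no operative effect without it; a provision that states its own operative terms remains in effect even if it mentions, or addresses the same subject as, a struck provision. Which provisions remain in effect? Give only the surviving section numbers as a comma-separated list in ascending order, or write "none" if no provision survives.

1, 3

Clause 2 is struck. Clause 5 operates only by reference to Clause 2, so it falls with Clause 2. Clause 1 mentions Clause 4 but its own obligation stands independently of Clause 4, so Clause 1 is not affected. Clause 3 declares Clause 2 and Clause 4 mutually dependent; since one of them has fallen, all of them are of no effect. That brings down Clause 4 as well. The remainder continues in force under Clause 3. That leaves Clause 1 and Clause 3 in effect.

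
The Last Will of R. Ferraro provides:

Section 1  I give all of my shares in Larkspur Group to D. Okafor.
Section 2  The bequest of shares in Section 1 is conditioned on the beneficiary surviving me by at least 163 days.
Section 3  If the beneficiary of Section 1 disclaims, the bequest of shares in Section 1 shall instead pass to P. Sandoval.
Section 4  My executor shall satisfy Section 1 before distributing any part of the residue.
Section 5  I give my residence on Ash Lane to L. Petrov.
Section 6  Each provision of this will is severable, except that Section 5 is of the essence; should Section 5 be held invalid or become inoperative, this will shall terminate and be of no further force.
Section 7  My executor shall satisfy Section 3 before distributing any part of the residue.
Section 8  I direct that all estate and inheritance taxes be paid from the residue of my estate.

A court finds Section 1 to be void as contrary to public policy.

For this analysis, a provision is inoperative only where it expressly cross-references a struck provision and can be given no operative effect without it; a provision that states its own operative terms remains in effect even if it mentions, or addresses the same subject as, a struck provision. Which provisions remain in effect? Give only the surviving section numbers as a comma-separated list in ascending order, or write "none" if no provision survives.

5, 6, 8

Section 1 is struck. Section 2 operates only by reference to Section 1, so it falls with Section 1. The only function of Section 3 is the alternative disposition for Section 1, so it cannot stand once Section 1 is removed. Section 4 has no operative effect of its own apart from Section 1 and is therefore inoperative. Section 7 merely fixes the priority direction for Section 3; with Section 3 gone it has nothing to operate on and falls away. Section 6 makes Section 5 an essential term, but Section 5 is unaffected, so the severability proviso in Section 6 preserves the remaining provisions. Section 5, Section 6, and Section 8 remain in effect.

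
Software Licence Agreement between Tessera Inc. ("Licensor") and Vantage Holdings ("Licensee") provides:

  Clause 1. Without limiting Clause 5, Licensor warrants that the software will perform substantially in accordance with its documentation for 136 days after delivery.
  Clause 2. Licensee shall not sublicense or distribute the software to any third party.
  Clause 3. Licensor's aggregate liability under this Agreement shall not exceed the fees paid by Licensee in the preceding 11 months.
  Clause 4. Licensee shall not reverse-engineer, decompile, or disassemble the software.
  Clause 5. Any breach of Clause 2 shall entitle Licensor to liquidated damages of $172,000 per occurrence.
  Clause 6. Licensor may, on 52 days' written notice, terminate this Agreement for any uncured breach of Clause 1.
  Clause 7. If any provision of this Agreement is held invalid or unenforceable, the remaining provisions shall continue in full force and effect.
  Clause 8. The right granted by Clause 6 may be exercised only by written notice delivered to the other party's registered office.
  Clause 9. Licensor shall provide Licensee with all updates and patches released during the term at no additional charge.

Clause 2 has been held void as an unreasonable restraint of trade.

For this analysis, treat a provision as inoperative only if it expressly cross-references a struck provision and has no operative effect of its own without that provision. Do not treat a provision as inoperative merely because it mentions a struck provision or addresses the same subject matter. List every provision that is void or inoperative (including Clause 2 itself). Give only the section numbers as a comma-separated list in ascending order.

2, 5

Clause 2 is struck. Clause 5 has no operative effect of its own apart from Clause 2 and is therefore inoperative. Clause 1 mentions Clause 5 but its own obligation stands independently of Clause 5, so Clause 1 is not affected. Clause 7 is a severability clause and preserves every provision that can still be given independent effect. That leaves Clause 1, Clause 3, Clause 4, Clause 6, Clause 7, Clause 8, and Clause 9 in effect.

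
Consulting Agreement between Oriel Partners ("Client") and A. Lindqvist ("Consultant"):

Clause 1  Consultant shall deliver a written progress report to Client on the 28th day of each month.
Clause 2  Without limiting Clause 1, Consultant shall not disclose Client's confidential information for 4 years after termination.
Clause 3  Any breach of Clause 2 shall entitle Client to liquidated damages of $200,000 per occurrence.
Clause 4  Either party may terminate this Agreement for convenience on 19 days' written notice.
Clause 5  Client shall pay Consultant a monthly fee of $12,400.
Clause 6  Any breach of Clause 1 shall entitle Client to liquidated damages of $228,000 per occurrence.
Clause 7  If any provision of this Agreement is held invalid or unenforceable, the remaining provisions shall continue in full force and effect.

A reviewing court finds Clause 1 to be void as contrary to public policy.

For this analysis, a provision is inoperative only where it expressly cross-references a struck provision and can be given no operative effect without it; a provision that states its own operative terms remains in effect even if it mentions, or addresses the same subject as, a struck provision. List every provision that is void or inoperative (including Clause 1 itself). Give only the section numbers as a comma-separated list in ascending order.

1, 6

Clause 1 is struck. The whole of Clause 6 is the liquidated-damages amount, defined by reference to Clause 1, so Clause 6 cannot stand once Clause 1 is removed. Although Clause 2 refers to Clause 1, its operative terms do not depend on Clause 1, so it remains in effect. Clause 7 is a severability clause and preserves every provision that can still be given independent effect. The provisions still in force are Clause 2, Clause 3, Clause 4, Clause 5, and Clause 7.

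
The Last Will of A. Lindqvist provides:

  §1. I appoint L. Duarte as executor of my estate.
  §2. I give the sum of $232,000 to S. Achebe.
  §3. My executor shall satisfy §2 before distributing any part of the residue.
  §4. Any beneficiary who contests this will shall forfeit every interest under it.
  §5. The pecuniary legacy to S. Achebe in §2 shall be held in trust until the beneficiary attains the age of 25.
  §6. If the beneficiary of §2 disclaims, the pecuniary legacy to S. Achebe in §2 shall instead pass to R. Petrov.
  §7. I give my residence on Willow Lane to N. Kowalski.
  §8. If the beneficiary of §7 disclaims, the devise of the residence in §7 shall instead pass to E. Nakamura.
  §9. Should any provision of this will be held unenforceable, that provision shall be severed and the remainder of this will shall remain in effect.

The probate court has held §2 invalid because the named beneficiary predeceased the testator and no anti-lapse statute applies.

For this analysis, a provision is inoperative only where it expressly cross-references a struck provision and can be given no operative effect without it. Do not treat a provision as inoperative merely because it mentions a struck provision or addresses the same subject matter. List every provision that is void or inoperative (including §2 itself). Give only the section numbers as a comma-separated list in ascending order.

§2 is struck. §3 has no operative effect of its own apart from §2 and is therefore inoperative. The only function of §5 is the trust for §2, so it cannot stand once §2 is removed. §6 merely fixes the alternative disposition for §2; with §2 gone it has nothing to operate on and falls away. Under the severability clause in §9, the remaining provisions continue in force. §1, §4, §7, §8, and §9 remain in effect.

2, 3, 5, 6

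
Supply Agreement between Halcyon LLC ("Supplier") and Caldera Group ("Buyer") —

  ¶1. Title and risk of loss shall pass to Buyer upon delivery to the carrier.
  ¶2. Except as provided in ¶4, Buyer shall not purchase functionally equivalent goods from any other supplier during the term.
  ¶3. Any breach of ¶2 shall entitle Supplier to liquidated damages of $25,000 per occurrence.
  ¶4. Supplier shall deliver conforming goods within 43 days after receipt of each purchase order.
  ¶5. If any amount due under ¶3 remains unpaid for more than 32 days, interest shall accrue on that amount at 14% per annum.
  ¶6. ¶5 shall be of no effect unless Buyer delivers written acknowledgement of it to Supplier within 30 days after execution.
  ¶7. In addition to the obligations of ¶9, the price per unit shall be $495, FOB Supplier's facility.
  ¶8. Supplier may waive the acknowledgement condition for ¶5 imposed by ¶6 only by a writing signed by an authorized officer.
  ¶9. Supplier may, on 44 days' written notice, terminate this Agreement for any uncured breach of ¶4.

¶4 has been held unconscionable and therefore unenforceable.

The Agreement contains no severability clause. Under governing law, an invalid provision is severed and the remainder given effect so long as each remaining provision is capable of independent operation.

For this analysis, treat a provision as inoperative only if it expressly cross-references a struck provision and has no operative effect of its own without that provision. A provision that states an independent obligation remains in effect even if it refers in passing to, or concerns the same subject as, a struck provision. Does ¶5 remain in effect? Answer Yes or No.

¶4 is struck. The only function of ¶9 is the termination right for breach of ¶4, so it cannot stand once ¶4 is removed. Although ¶7 refers to ¶9, its operative terms do not depend on ¶9, so it remains in effect. ¶2 mentions ¶4 but its own obligation stands independently of ¶4, so ¶2 is not affected. With no severability clause, the stated default rule severs what cannot stand and enforces each remaining provision that can operate on its own. The provisions still in force are ¶1, ¶2, ¶3, ¶5, ¶6, ¶7, and ¶8. ¶5 is among the surviving provisions, so the answer is yes.

Yes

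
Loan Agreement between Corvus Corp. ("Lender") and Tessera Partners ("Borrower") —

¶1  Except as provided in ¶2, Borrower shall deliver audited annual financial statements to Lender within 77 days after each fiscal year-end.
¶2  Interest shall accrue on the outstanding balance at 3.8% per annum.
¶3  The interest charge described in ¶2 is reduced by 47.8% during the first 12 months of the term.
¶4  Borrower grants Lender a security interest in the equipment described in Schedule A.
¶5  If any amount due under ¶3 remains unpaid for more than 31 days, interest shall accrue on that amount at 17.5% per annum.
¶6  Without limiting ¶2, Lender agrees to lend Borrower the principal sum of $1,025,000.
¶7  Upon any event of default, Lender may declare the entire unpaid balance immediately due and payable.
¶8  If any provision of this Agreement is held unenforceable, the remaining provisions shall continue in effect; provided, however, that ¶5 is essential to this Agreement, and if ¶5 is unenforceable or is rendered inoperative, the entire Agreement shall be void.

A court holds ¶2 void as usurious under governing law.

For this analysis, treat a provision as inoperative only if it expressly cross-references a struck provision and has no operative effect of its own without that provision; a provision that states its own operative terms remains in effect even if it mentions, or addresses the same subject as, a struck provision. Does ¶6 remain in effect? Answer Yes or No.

No

¶2 is struck. ¶3 does nothing except set the introductory reduction to the interest charge by reference to ¶2; with ¶2 gone it has no independent effect and is inoperative. ¶5 does nothing except set the default interest on the introductory reduction to the interest charge by reference to ¶3; with ¶3 gone it has no independent effect and is inoperative. ¶8 makes ¶5 an essential term, and ¶5 has been rendered inoperative by the cascade; under ¶8, the entire Agreement is therefore void. No provision of the Agreement survives. ¶6 is among the inoperative provisions, so the answer is no.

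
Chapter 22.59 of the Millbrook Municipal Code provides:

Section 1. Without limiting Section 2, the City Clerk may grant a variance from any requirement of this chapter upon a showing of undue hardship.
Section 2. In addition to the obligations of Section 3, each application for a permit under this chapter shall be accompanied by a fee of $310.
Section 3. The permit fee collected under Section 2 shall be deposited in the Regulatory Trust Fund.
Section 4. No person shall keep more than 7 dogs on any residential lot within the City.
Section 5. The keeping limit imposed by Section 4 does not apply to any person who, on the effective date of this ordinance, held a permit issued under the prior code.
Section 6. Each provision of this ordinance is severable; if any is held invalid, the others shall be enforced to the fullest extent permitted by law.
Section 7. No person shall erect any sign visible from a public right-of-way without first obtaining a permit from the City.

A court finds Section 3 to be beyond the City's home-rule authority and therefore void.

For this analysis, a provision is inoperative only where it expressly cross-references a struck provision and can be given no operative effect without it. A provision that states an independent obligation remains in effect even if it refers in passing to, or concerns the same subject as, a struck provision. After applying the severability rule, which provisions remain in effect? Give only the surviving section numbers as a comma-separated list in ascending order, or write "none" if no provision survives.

1, 2, 4, 5, 6, 7

Section 3 is struck. Although Section 2 refers to Section 3, its operative terms do not depend on Section 3, so it remains in effect. No other provision's operative terms depend on Section 3. Under the severability clause in Section 6, the remaining provisions continue in force. Section 1, Section 2, Section 4, Section 5, Section 6, and Section 7 remain in effect.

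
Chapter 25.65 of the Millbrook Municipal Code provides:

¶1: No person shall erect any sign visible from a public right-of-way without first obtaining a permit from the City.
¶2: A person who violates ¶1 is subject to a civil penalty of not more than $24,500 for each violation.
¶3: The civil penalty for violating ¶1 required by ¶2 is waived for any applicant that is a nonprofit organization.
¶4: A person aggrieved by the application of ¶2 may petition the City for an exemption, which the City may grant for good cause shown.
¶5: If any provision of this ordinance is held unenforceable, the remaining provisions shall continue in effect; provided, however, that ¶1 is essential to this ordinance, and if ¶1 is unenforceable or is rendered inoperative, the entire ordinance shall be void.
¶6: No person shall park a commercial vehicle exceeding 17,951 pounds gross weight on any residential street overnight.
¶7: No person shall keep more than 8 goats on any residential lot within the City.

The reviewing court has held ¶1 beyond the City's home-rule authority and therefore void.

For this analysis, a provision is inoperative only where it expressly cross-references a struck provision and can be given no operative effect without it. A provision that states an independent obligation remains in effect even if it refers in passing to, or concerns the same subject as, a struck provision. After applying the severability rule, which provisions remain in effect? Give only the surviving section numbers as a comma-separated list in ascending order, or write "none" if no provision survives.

¶1 is struck. ¶2 operates only by reference to ¶1, so it falls with ¶1. The whole of ¶3 is the nonprofit waiver of the civil penalty for violating ¶1, defined by reference to ¶2, so ¶3 cannot stand once ¶2 is removed. ¶4 operates only by reference to ¶2, so it falls with ¶2. ¶5 makes ¶1 an essential term, and ¶1 is the provision held invalid; under ¶5, the entire ordinance is therefore void. No provision of the ordinance survives.

none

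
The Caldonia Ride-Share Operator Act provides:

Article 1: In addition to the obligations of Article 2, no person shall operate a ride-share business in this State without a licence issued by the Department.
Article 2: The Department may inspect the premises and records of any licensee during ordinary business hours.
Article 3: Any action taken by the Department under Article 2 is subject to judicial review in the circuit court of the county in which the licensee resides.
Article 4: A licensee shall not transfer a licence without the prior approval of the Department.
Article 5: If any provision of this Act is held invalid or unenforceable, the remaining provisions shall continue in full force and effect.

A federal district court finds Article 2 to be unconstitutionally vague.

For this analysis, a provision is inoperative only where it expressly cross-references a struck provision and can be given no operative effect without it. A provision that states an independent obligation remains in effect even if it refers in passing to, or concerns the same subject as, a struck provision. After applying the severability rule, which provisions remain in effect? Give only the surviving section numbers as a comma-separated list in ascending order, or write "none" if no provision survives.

Article 2 is struck. The only function of Article 3 is the judicial-review right for Article 2, so it cannot stand once Article 2 is removed. Article 1 mentions Article 2 but its own obligation stands independently of Article 2, so Article 1 is not affected. Under the severability clause in Article 5, the remaining provisions continue in force. That leaves Article 1, Article 4, and Article 5 in effect.

1, 4, 5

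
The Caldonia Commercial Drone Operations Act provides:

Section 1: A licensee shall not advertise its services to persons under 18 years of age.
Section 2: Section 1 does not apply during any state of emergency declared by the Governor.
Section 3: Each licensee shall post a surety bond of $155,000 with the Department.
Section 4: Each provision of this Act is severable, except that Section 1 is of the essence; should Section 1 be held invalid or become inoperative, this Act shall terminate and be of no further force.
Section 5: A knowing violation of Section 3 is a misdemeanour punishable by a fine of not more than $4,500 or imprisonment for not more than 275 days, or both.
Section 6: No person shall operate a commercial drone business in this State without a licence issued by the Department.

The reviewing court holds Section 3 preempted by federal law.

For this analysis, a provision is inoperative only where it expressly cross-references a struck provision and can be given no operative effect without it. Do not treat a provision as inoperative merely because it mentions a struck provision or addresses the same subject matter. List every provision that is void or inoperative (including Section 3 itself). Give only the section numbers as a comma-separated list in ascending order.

3, 5

Section 3 is struck. The only function of Section 5 is the criminal penalty for violating Section 3, so it cannot stand once Section 3 is removed. Section 4 makes Section 1 an essential term, but Section 1 is unaffected, so the severability proviso in Section 4 preserves the remaining provisions. The provisions still in force are Section 1, Section 2, Section 4, and Section 6.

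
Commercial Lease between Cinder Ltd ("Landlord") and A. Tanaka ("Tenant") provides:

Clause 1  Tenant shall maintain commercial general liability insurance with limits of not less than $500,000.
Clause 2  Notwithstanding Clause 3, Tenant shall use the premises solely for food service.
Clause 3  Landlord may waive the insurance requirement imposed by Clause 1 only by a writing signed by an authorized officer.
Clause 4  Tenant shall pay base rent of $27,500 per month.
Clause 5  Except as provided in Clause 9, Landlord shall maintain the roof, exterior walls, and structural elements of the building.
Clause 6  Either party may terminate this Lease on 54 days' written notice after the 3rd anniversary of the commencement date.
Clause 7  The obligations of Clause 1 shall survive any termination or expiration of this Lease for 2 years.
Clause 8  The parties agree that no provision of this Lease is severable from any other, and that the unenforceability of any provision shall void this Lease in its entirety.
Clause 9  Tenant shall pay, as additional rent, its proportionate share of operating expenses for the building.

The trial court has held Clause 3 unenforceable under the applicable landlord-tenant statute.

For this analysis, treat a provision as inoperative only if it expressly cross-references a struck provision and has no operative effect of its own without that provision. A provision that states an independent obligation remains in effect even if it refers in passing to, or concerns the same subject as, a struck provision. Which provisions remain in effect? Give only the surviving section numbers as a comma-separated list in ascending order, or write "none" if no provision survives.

none

Clause 3 is struck. No other provision's operative terms depend on Clause 3. Clause 8 provides that the Lease is not severable, so the invalidity of any one provision voids the entire Lease. No provision of the Lease survives.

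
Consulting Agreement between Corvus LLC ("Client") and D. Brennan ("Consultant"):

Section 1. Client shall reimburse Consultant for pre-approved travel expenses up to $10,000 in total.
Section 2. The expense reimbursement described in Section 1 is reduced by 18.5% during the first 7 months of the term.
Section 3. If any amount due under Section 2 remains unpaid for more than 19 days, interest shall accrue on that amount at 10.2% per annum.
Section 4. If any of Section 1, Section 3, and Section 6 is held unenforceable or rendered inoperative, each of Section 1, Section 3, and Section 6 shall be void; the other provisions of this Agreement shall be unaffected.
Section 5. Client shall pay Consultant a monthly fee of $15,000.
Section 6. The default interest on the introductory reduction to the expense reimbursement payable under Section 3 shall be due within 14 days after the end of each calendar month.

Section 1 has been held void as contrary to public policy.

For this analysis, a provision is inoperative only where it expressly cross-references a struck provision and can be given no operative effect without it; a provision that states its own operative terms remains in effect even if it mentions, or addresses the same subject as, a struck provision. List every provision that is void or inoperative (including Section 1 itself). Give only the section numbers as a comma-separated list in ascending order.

1, 2, 3, 6

Section 1 is struck. Section 2 does nothing except set the introductory reduction to the expense reimbursement by reference to Section 1; with Section 1 gone it has no independent effect and is inoperative. The whole of Section 3 is the default interest on the introductory reduction to the expense reimbursement, defined by reference to Section 2, so Section 3 cannot stand once Section 2 is removed. Section 6 does nothing except set the payment deadline for the default interest on the introductory reduction to the expense reimbursement by reference to Section 3; with Section 3 gone it has no independent effect and is inoperative. Section 4 declares Section 1, Section 3, and Section 6 mutually dependent; since one of them has fallen, all of them are of no effect. The remainder continues in force under Section 4. Section 4 and Section 5 remain in effect.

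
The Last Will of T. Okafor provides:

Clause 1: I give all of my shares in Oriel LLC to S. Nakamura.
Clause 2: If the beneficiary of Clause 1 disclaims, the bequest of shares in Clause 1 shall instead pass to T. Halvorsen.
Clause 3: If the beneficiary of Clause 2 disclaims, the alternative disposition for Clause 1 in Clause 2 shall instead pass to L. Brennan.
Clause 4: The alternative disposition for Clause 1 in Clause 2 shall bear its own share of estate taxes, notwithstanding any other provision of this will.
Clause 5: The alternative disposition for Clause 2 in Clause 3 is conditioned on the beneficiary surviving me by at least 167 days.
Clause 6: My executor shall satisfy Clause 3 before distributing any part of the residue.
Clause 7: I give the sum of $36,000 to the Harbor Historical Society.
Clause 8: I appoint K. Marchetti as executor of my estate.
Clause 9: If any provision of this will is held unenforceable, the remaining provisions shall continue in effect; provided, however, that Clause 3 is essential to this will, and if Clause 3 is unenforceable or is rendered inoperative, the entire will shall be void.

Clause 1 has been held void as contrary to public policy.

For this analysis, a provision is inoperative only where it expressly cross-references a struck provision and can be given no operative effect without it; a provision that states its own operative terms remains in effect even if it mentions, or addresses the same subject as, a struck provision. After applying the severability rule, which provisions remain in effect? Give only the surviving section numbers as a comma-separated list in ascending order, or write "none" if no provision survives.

Clause 1 is struck. Clause 2 has no operative effect of its own apart from Clause 1 and is therefore inoperative. Clause 3 merely fixes the alternative disposition for Clause 2; with Clause 2 gone it has nothing to operate on and falls away. Clause 4 has no operative effect of its own apart from Clause 2 and is therefore inoperative. Clause 5 operates only by reference to Clause 3, so it falls with Clause 3. Clause 6 operates only by reference to Clause 3, so it falls with Clause 3. Clause 9 makes Clause 3 an essential term, and Clause 3 has been rendered inoperative by the cascade; under Clause 9, the entire will is therefore void. No provision of the will survives.

none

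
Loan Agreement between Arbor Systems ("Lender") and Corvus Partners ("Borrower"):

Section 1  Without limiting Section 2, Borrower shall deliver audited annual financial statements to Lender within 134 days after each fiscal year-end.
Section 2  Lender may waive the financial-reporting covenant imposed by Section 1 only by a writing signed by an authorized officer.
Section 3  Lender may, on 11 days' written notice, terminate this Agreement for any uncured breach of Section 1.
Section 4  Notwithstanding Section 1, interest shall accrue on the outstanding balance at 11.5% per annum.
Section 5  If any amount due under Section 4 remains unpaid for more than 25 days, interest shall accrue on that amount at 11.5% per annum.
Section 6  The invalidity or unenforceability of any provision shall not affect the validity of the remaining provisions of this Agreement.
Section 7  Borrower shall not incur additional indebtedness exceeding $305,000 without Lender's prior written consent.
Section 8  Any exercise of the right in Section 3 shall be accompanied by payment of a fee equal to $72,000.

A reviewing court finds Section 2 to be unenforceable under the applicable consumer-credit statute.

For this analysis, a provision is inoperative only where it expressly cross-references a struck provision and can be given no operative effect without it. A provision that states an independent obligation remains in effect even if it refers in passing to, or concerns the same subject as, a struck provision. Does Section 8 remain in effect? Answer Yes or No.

Yes

Section 2 is struck. Although Section 1 refers to Section 2, its operative terms do not depend on Section 2, so it remains in effect. No other provision's operative terms depend on Section 2. Section 6 is a severability clause and preserves every provision that can still be given independent effect. That leaves Section 1, Section 3, Section 4, Section 5, Section 6, Section 7, and Section 8 in effect. Section 8 is among the surviving provisions, so the answer is yes.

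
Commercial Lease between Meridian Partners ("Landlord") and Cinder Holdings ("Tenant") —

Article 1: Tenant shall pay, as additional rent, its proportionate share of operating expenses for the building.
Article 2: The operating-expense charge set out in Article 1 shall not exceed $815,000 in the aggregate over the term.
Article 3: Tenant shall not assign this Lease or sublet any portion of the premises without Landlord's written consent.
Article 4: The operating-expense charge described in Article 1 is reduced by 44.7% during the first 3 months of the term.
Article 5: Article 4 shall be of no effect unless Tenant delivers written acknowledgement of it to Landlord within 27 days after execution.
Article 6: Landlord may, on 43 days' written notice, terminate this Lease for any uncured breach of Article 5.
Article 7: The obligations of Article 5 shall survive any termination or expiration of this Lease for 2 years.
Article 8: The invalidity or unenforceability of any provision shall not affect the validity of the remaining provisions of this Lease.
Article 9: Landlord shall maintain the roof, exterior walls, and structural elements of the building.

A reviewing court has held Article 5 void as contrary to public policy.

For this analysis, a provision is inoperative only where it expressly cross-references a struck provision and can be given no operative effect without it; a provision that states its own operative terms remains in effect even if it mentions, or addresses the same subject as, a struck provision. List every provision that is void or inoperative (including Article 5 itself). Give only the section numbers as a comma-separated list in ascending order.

5, 6, 7

Article 5 is struck. Article 6 merely fixes the termination right for breach of Article 5; with Article 5 gone it has nothing to operate on and falls away. Article 7 merely fixes the survival period for Article 5; with Article 5 gone it has nothing to operate on and falls away. Article 8 is a severability clause and preserves every provision that can still be given independent effect. Article 1, Article 2, Article 3, Article 4, Article 8, and Article 9 remain in effect.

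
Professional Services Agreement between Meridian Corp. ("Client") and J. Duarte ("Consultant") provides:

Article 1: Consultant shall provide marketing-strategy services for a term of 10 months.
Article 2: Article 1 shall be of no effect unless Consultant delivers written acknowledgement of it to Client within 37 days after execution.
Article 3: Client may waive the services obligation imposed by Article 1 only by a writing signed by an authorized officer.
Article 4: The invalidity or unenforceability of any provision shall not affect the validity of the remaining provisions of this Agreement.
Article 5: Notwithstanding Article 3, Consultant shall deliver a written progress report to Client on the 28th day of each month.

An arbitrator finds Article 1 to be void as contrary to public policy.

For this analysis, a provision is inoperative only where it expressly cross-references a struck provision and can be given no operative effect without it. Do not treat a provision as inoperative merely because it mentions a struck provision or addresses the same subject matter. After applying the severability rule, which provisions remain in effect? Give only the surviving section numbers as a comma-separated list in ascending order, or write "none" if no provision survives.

Article 1 is struck. The only function of Article 2 is the acknowledgement condition for Article 1, so it cannot stand once Article 1 is removed. Article 3 merely fixes the waiver condition for Article 1; with Article 1 gone it has nothing to operate on and falls away. Although Article 5 refers to Article 3, its operative terms do not depend on Article 3, so it remains in effect. Article 4 is a severability clause and preserves every provision that can still be given independent effect. That leaves Article 4 and Article 5 in effect.

4, 5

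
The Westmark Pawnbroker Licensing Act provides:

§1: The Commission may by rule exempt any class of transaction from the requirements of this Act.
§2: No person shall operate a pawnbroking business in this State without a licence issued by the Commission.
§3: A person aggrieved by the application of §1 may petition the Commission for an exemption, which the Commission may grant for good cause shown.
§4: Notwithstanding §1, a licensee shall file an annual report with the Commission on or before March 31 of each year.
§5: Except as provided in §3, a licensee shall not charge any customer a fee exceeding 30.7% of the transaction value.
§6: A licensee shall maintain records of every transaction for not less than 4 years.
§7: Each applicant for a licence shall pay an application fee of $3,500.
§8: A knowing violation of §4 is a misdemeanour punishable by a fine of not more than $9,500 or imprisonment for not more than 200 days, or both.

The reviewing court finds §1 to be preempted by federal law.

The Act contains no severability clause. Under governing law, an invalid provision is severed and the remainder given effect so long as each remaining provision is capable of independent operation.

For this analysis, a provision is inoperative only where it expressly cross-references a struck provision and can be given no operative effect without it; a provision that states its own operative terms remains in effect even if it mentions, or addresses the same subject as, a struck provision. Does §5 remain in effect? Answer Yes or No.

Yes

§1 is struck. §3 operates only by reference to §1, so it falls with §1. Although §5 refers to §3, its operative terms do not depend on §3, so it remains in effect. §4 mentions §1 but its own obligation stands independently of §1, so §4 is not affected. With no severability clause, the stated default rule severs what cannot stand and enforces each remaining provision that can operate on its own. That leaves §2, §4, §5, §6, §7, and §8 in effect. §5 is among the surviving provisions, so the answer is yes.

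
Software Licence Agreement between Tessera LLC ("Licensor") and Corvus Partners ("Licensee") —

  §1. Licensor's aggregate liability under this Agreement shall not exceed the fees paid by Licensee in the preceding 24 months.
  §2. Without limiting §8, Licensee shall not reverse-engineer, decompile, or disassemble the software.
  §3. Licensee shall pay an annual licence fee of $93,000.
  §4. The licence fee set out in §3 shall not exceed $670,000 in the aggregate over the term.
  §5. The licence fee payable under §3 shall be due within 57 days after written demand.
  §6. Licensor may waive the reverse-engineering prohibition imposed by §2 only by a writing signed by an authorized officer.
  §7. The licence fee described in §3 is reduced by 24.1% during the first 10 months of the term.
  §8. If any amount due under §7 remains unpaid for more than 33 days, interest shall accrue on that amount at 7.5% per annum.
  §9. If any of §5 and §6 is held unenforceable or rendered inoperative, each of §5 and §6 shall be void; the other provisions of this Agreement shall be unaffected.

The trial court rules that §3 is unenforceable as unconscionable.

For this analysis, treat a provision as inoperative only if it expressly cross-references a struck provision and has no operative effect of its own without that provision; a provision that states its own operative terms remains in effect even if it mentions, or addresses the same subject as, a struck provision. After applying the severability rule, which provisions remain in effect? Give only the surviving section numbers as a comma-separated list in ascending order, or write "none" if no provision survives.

§3 is struck. §4 does nothing except set the aggregate cap on the licence fee by reference to §3; with §3 gone it has no independent effect and is inoperative. §5 does nothing except set the payment deadline for the licence fee by reference to §3; with §3 gone it has no independent effect and is inoperative. §7 operates only by reference to §3, so it falls with §3. §8 operates only by reference to §7, so it falls with §7. §2 mentions §8 but its own obligation stands independently of §8, so §2 is not affected. §9 declares §5 and §6 mutually dependent; since one of them has fallen, all of them are of no effect. That brings down §6 as well. The remainder continues in force under §9. §1, §2, and §9 remain in effect.

1, 2, 9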